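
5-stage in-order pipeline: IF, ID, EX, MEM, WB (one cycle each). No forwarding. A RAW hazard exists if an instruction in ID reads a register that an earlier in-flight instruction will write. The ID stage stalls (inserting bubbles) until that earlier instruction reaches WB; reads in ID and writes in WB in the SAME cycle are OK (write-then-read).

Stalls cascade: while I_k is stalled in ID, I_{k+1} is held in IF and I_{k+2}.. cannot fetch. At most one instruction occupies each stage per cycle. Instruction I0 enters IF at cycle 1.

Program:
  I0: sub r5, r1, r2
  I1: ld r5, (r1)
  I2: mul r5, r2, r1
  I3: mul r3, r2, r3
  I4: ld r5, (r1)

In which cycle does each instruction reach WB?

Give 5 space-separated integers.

I0 sub r5 <- r1,r2: IF@1 ID@2 stall=0 (-) EX@3 MEM@4 WB@5
I1 ld r5 <- r1: IF@2 ID@3 stall=0 (-) EX@4 MEM@5 WB@6
I2 mul r5 <- r2,r1: IF@3 ID@4 stall=0 (-) EX@5 MEM@6 WB@7
I3 mul r3 <- r2,r3: IF@4 ID@5 stall=0 (-) EX@6 MEM@7 WB@8
I4 ld r5 <- r1: IF@5 ID@6 stall=0 (-) EX@7 MEM@8 WB@9

Answer: 5 6 7 8 9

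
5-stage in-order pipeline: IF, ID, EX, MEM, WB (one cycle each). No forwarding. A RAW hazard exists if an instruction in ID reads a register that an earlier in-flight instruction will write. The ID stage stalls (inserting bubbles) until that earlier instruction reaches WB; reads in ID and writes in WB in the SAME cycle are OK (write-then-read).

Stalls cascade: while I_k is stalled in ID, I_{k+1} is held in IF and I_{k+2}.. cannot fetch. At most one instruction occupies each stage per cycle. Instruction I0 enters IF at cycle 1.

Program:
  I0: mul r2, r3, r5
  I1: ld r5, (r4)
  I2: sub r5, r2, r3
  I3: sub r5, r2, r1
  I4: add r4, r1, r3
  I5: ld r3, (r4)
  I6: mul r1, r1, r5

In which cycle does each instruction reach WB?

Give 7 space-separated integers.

I0 mul r2 <- r3,r5: IF@1 ID@2 stall=0 (-) EX@3 MEM@4 WB@5
I1 ld r5 <- r4: IF@2 ID@3 stall=0 (-) EX@4 MEM@5 WB@6
I2 sub r5 <- r2,r3: IF@3 ID@4 stall=1 (RAW on I0.r2 (WB@5)) EX@6 MEM@7 WB@8
I3 sub r5 <- r2,r1: IF@4 ID@6 stall=0 (-) EX@7 MEM@8 WB@9
I4 add r4 <- r1,r3: IF@6 ID@7 stall=0 (-) EX@8 MEM@9 WB@10
I5 ld r3 <- r4: IF@7 ID@8 stall=2 (RAW on I4.r4 (WB@10)) EX@11 MEM@12 WB@13
I6 mul r1 <- r1,r5: IF@8 ID@11 stall=0 (-) EX@12 MEM@13 WB@14

Answer: 5 6 8 9 10 13 14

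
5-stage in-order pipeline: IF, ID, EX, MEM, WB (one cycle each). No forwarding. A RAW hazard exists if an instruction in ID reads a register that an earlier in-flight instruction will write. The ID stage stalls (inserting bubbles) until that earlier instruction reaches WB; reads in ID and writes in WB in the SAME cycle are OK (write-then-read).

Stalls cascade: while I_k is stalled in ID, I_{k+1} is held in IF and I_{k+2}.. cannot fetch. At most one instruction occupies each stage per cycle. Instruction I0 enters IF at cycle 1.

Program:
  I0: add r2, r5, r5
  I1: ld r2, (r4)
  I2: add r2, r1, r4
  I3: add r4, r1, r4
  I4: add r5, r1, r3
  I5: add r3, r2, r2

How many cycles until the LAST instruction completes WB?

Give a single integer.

Answer: 10

Derivation:
I0 add r2 <- r5,r5: IF@1 ID@2 stall=0 (-) EX@3 MEM@4 WB@5
I1 ld r2 <- r4: IF@2 ID@3 stall=0 (-) EX@4 MEM@5 WB@6
I2 add r2 <- r1,r4: IF@3 ID@4 stall=0 (-) EX@5 MEM@6 WB@7
I3 add r4 <- r1,r4: IF@4 ID@5 stall=0 (-) EX@6 MEM@7 WB@8
I4 add r5 <- r1,r3: IF@5 ID@6 stall=0 (-) EX@7 MEM@8 WB@9
I5 add r3 <- r2,r2: IF@6 ID@7 stall=0 (-) EX@8 MEM@9 WB@10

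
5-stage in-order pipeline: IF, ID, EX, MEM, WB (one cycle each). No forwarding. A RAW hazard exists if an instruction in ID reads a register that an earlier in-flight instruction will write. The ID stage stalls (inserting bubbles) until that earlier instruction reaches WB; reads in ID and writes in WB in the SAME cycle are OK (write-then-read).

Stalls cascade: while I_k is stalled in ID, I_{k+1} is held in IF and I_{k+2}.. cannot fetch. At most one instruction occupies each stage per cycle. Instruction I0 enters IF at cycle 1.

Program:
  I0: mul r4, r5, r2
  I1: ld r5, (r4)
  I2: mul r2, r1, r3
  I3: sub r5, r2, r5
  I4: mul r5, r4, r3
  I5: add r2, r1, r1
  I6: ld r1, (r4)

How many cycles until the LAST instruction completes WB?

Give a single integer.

Answer: 15

Derivation:
I0 mul r4 <- r5,r2: IF@1 ID@2 stall=0 (-) EX@3 MEM@4 WB@5
I1 ld r5 <- r4: IF@2 ID@3 stall=2 (RAW on I0.r4 (WB@5)) EX@6 MEM@7 WB@8
I2 mul r2 <- r1,r3: IF@3 ID@6 stall=0 (-) EX@7 MEM@8 WB@9
I3 sub r5 <- r2,r5: IF@6 ID@7 stall=2 (RAW on I2.r2 (WB@9)) EX@10 MEM@11 WB@12
I4 mul r5 <- r4,r3: IF@7 ID@10 stall=0 (-) EX@11 MEM@12 WB@13
I5 add r2 <- r1,r1: IF@10 ID@11 stall=0 (-) EX@12 MEM@13 WB@14
I6 ld r1 <- r4: IF@11 ID@12 stall=0 (-) EX@13 MEM@14 WB@15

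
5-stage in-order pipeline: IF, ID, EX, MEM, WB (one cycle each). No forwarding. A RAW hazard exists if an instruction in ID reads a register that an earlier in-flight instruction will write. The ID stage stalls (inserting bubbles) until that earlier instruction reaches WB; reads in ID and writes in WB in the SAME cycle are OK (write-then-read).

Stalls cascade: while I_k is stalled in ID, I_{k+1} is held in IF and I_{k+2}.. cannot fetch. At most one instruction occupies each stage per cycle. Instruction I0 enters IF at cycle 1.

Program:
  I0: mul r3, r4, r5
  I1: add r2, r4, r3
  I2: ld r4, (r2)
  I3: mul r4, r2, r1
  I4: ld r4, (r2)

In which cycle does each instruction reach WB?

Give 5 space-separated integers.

Answer: 5 8 11 12 13

Derivation:
I0 mul r3 <- r4,r5: IF@1 ID@2 stall=0 (-) EX@3 MEM@4 WB@5
I1 add r2 <- r4,r3: IF@2 ID@3 stall=2 (RAW on I0.r3 (WB@5)) EX@6 MEM@7 WB@8
I2 ld r4 <- r2: IF@3 ID@6 stall=2 (RAW on I1.r2 (WB@8)) EX@9 MEM@10 WB@11
I3 mul r4 <- r2,r1: IF@6 ID@9 stall=0 (-) EX@10 MEM@11 WB@12
I4 ld r4 <- r2: IF@9 ID@10 stall=0 (-) EX@11 MEM@12 WB@13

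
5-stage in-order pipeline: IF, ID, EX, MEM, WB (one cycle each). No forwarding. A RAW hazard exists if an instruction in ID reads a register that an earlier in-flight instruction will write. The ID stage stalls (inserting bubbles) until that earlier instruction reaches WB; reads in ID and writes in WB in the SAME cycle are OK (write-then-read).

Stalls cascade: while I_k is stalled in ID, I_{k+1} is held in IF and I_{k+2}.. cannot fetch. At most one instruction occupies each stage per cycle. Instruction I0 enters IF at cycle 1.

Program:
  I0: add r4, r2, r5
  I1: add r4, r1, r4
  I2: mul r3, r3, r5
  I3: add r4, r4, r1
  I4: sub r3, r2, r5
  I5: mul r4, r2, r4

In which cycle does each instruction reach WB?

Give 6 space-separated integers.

Answer: 5 8 9 11 12 14

Derivation:
I0 add r4 <- r2,r5: IF@1 ID@2 stall=0 (-) EX@3 MEM@4 WB@5
I1 add r4 <- r1,r4: IF@2 ID@3 stall=2 (RAW on I0.r4 (WB@5)) EX@6 MEM@7 WB@8
I2 mul r3 <- r3,r5: IF@3 ID@6 stall=0 (-) EX@7 MEM@8 WB@9
I3 add r4 <- r4,r1: IF@6 ID@7 stall=1 (RAW on I1.r4 (WB@8)) EX@9 MEM@10 WB@11
I4 sub r3 <- r2,r5: IF@7 ID@9 stall=0 (-) EX@10 MEM@11 WB@12
I5 mul r4 <- r2,r4: IF@9 ID@10 stall=1 (RAW on I3.r4 (WB@11)) EX@12 MEM@13 WB@14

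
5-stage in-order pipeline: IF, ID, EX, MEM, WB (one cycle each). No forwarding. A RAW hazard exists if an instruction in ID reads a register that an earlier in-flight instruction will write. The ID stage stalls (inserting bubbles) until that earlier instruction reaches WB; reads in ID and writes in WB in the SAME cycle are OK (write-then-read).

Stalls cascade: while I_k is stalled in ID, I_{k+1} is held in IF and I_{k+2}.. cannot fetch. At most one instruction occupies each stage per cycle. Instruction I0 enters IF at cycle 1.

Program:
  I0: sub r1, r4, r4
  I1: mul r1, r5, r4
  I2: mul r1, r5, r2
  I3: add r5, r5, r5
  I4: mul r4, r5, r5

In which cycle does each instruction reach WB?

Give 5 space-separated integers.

Answer: 5 6 7 8 11

Derivation:
I0 sub r1 <- r4,r4: IF@1 ID@2 stall=0 (-) EX@3 MEM@4 WB@5
I1 mul r1 <- r5,r4: IF@2 ID@3 stall=0 (-) EX@4 MEM@5 WB@6
I2 mul r1 <- r5,r2: IF@3 ID@4 stall=0 (-) EX@5 MEM@6 WB@7
I3 add r5 <- r5,r5: IF@4 ID@5 stall=0 (-) EX@6 MEM@7 WB@8
I4 mul r4 <- r5,r5: IF@5 ID@6 stall=2 (RAW on I3.r5 (WB@8)) EX@9 MEM@10 WB@11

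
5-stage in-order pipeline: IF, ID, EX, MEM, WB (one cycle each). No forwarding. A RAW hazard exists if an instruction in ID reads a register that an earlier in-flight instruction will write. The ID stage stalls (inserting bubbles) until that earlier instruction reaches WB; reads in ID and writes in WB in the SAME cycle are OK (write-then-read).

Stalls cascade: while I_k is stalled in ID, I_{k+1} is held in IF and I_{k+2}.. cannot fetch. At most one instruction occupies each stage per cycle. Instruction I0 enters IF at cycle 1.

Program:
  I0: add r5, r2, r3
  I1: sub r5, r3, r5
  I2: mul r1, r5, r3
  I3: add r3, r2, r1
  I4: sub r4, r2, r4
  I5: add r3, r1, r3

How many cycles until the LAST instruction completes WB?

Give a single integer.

I0 add r5 <- r2,r3: IF@1 ID@2 stall=0 (-) EX@3 MEM@4 WB@5
I1 sub r5 <- r3,r5: IF@2 ID@3 stall=2 (RAW on I0.r5 (WB@5)) EX@6 MEM@7 WB@8
I2 mul r1 <- r5,r3: IF@3 ID@6 stall=2 (RAW on I1.r5 (WB@8)) EX@9 MEM@10 WB@11
I3 add r3 <- r2,r1: IF@6 ID@9 stall=2 (RAW on I2.r1 (WB@11)) EX@12 MEM@13 WB@14
I4 sub r4 <- r2,r4: IF@9 ID@12 stall=0 (-) EX@13 MEM@14 WB@15
I5 add r3 <- r1,r3: IF@12 ID@13 stall=1 (RAW on I3.r3 (WB@14)) EX@15 MEM@16 WB@17

Answer: 17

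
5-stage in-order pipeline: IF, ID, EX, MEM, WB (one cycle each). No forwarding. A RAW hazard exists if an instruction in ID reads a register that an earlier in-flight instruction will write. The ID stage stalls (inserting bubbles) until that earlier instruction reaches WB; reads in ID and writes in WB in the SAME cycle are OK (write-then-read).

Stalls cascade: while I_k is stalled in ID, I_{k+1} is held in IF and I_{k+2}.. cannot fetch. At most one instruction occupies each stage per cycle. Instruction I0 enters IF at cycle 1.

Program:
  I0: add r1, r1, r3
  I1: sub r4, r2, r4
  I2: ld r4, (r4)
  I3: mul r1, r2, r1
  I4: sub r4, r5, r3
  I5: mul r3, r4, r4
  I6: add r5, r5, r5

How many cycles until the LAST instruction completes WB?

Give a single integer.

Answer: 15

Derivation:
I0 add r1 <- r1,r3: IF@1 ID@2 stall=0 (-) EX@3 MEM@4 WB@5
I1 sub r4 <- r2,r4: IF@2 ID@3 stall=0 (-) EX@4 MEM@5 WB@6
I2 ld r4 <- r4: IF@3 ID@4 stall=2 (RAW on I1.r4 (WB@6)) EX@7 MEM@8 WB@9
I3 mul r1 <- r2,r1: IF@4 ID@7 stall=0 (-) EX@8 MEM@9 WB@10
I4 sub r4 <- r5,r3: IF@7 ID@8 stall=0 (-) EX@9 MEM@10 WB@11
I5 mul r3 <- r4,r4: IF@8 ID@9 stall=2 (RAW on I4.r4 (WB@11)) EX@12 MEM@13 WB@14
I6 add r5 <- r5,r5: IF@9 ID@12 stall=0 (-) EX@13 MEM@14 WB@15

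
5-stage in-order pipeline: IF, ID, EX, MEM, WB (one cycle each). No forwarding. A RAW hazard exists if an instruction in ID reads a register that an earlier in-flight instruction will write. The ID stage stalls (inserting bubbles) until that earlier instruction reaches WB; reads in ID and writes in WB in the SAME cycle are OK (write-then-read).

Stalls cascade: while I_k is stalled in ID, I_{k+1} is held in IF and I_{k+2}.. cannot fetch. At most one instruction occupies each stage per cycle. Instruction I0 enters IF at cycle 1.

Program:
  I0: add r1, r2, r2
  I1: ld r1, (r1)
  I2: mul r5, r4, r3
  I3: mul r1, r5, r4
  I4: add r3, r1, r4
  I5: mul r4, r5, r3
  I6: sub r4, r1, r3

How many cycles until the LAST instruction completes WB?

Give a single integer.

I0 add r1 <- r2,r2: IF@1 ID@2 stall=0 (-) EX@3 MEM@4 WB@5
I1 ld r1 <- r1: IF@2 ID@3 stall=2 (RAW on I0.r1 (WB@5)) EX@6 MEM@7 WB@8
I2 mul r5 <- r4,r3: IF@3 ID@6 stall=0 (-) EX@7 MEM@8 WB@9
I3 mul r1 <- r5,r4: IF@6 ID@7 stall=2 (RAW on I2.r5 (WB@9)) EX@10 MEM@11 WB@12
I4 add r3 <- r1,r4: IF@7 ID@10 stall=2 (RAW on I3.r1 (WB@12)) EX@13 MEM@14 WB@15
I5 mul r4 <- r5,r3: IF@10 ID@13 stall=2 (RAW on I4.r3 (WB@15)) EX@16 MEM@17 WB@18
I6 sub r4 <- r1,r3: IF@13 ID@16 stall=0 (-) EX@17 MEM@18 WB@19

Answer: 19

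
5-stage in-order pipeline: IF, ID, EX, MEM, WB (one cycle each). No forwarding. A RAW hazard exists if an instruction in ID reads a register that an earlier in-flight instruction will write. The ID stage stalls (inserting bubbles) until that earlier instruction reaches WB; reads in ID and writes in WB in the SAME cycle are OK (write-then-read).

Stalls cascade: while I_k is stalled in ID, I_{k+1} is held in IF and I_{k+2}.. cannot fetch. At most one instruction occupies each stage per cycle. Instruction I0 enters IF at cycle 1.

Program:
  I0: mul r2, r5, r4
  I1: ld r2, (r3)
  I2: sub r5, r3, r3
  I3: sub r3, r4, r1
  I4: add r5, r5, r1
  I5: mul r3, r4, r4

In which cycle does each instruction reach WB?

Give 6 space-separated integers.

Answer: 5 6 7 8 10 11

Derivation:
I0 mul r2 <- r5,r4: IF@1 ID@2 stall=0 (-) EX@3 MEM@4 WB@5
I1 ld r2 <- r3: IF@2 ID@3 stall=0 (-) EX@4 MEM@5 WB@6
I2 sub r5 <- r3,r3: IF@3 ID@4 stall=0 (-) EX@5 MEM@6 WB@7
I3 sub r3 <- r4,r1: IF@4 ID@5 stall=0 (-) EX@6 MEM@7 WB@8
I4 add r5 <- r5,r1: IF@5 ID@6 stall=1 (RAW on I2.r5 (WB@7)) EX@8 MEM@9 WB@10
I5 mul r3 <- r4,r4: IF@6 ID@8 stall=0 (-) EX@9 MEM@10 WB@11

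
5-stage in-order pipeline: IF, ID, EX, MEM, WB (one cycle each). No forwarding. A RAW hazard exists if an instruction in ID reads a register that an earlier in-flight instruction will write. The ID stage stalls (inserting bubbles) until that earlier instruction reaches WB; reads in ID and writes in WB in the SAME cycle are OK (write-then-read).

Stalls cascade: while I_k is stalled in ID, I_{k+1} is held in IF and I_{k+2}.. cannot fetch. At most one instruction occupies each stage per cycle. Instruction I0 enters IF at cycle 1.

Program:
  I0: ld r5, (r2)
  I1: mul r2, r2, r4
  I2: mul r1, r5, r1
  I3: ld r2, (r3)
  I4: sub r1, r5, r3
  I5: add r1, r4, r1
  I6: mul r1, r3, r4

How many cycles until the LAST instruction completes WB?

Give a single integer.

Answer: 14

Derivation:
I0 ld r5 <- r2: IF@1 ID@2 stall=0 (-) EX@3 MEM@4 WB@5
I1 mul r2 <- r2,r4: IF@2 ID@3 stall=0 (-) EX@4 MEM@5 WB@6
I2 mul r1 <- r5,r1: IF@3 ID@4 stall=1 (RAW on I0.r5 (WB@5)) EX@6 MEM@7 WB@8
I3 ld r2 <- r3: IF@4 ID@6 stall=0 (-) EX@7 MEM@8 WB@9
I4 sub r1 <- r5,r3: IF@6 ID@7 stall=0 (-) EX@8 MEM@9 WB@10
I5 add r1 <- r4,r1: IF@7 ID@8 stall=2 (RAW on I4.r1 (WB@10)) EX@11 MEM@12 WB@13
I6 mul r1 <- r3,r4: IF@8 ID@11 stall=0 (-) EX@12 MEM@13 WB@14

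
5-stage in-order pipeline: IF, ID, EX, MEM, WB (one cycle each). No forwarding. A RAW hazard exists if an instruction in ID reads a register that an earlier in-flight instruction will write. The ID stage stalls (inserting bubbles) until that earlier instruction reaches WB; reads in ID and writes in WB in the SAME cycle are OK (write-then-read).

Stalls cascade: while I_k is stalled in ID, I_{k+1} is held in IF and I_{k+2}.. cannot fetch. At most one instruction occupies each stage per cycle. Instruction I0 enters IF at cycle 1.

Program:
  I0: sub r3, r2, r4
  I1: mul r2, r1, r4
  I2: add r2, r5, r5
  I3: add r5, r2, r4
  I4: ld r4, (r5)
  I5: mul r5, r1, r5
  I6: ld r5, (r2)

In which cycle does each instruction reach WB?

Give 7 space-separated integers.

I0 sub r3 <- r2,r4: IF@1 ID@2 stall=0 (-) EX@3 MEM@4 WB@5
I1 mul r2 <- r1,r4: IF@2 ID@3 stall=0 (-) EX@4 MEM@5 WB@6
I2 add r2 <- r5,r5: IF@3 ID@4 stall=0 (-) EX@5 MEM@6 WB@7
I3 add r5 <- r2,r4: IF@4 ID@5 stall=2 (RAW on I2.r2 (WB@7)) EX@8 MEM@9 WB@10
I4 ld r4 <- r5: IF@5 ID@8 stall=2 (RAW on I3.r5 (WB@10)) EX@11 MEM@12 WB@13
I5 mul r5 <- r1,r5: IF@8 ID@11 stall=0 (-) EX@12 MEM@13 WB@14
I6 ld r5 <- r2: IF@11 ID@12 stall=0 (-) EX@13 MEM@14 WB@15

Answer: 5 6 7 10 13 14 15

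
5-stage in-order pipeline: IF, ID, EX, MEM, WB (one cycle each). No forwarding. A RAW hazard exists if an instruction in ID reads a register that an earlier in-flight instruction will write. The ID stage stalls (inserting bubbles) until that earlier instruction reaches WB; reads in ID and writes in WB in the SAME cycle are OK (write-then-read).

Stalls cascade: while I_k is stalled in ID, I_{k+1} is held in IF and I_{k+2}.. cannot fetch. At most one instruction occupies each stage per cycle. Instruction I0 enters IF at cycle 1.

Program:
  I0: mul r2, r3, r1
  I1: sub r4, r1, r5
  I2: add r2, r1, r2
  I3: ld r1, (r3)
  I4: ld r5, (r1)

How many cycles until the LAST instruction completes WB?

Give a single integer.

I0 mul r2 <- r3,r1: IF@1 ID@2 stall=0 (-) EX@3 MEM@4 WB@5
I1 sub r4 <- r1,r5: IF@2 ID@3 stall=0 (-) EX@4 MEM@5 WB@6
I2 add r2 <- r1,r2: IF@3 ID@4 stall=1 (RAW on I0.r2 (WB@5)) EX@6 MEM@7 WB@8
I3 ld r1 <- r3: IF@4 ID@6 stall=0 (-) EX@7 MEM@8 WB@9
I4 ld r5 <- r1: IF@6 ID@7 stall=2 (RAW on I3.r1 (WB@9)) EX@10 MEM@11 WB@12

Answer: 12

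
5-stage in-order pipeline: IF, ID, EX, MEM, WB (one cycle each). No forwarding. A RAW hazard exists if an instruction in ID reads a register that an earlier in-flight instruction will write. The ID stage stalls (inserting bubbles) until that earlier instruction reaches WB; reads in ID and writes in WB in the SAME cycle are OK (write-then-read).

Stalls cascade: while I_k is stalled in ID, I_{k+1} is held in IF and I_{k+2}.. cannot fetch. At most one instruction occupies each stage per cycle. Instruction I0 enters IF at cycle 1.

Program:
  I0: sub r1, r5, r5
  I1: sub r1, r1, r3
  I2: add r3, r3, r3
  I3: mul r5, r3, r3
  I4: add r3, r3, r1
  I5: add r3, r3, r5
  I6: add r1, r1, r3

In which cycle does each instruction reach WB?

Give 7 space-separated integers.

Answer: 5 8 9 12 13 16 19

Derivation:
I0 sub r1 <- r5,r5: IF@1 ID@2 stall=0 (-) EX@3 MEM@4 WB@5
I1 sub r1 <- r1,r3: IF@2 ID@3 stall=2 (RAW on I0.r1 (WB@5)) EX@6 MEM@7 WB@8
I2 add r3 <- r3,r3: IF@3 ID@6 stall=0 (-) EX@7 MEM@8 WB@9
I3 mul r5 <- r3,r3: IF@6 ID@7 stall=2 (RAW on I2.r3 (WB@9)) EX@10 MEM@11 WB@12
I4 add r3 <- r3,r1: IF@7 ID@10 stall=0 (-) EX@11 MEM@12 WB@13
I5 add r3 <- r3,r5: IF@10 ID@11 stall=2 (RAW on I4.r3 (WB@13)) EX@14 MEM@15 WB@16
I6 add r1 <- r1,r3: IF@11 ID@14 stall=2 (RAW on I5.r3 (WB@16)) EX@17 MEM@18 WB@19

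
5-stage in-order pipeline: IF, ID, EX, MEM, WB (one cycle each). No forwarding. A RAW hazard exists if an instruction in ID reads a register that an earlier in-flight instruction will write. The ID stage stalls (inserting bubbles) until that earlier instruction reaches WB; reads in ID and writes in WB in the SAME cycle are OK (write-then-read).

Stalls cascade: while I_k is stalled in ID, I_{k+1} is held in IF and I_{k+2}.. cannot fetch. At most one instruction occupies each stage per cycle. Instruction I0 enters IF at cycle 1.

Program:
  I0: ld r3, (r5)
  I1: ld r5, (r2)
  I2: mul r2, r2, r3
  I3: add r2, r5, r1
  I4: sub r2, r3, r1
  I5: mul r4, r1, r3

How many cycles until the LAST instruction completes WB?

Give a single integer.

Answer: 11

Derivation:
I0 ld r3 <- r5: IF@1 ID@2 stall=0 (-) EX@3 MEM@4 WB@5
I1 ld r5 <- r2: IF@2 ID@3 stall=0 (-) EX@4 MEM@5 WB@6
I2 mul r2 <- r2,r3: IF@3 ID@4 stall=1 (RAW on I0.r3 (WB@5)) EX@6 MEM@7 WB@8
I3 add r2 <- r5,r1: IF@4 ID@6 stall=0 (-) EX@7 MEM@8 WB@9
I4 sub r2 <- r3,r1: IF@6 ID@7 stall=0 (-) EX@8 MEM@9 WB@10
I5 mul r4 <- r1,r3: IF@7 ID@8 stall=0 (-) EX@9 MEM@10 WB@11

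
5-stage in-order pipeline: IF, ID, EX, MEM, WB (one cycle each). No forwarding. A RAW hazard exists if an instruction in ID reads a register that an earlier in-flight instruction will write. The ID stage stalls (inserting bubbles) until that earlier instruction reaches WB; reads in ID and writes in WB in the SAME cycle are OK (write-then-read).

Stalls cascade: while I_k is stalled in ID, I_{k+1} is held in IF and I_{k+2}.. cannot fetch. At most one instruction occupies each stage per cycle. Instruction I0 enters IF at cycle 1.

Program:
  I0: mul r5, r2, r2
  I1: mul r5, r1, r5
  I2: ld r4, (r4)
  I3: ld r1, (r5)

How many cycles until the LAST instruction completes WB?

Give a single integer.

I0 mul r5 <- r2,r2: IF@1 ID@2 stall=0 (-) EX@3 MEM@4 WB@5
I1 mul r5 <- r1,r5: IF@2 ID@3 stall=2 (RAW on I0.r5 (WB@5)) EX@6 MEM@7 WB@8
I2 ld r4 <- r4: IF@3 ID@6 stall=0 (-) EX@7 MEM@8 WB@9
I3 ld r1 <- r5: IF@6 ID@7 stall=1 (RAW on I1.r5 (WB@8)) EX@9 MEM@10 WB@11

Answer: 11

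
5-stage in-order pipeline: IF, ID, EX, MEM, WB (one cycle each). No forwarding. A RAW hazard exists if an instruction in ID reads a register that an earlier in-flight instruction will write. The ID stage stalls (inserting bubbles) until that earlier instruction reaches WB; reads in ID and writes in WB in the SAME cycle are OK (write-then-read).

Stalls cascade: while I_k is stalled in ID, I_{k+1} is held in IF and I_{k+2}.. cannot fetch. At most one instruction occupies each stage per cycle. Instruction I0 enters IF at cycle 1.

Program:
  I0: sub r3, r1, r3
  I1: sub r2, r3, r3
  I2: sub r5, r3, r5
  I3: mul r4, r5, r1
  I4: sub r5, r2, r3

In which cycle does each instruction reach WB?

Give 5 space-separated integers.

Answer: 5 8 9 12 13

Derivation:
I0 sub r3 <- r1,r3: IF@1 ID@2 stall=0 (-) EX@3 MEM@4 WB@5
I1 sub r2 <- r3,r3: IF@2 ID@3 stall=2 (RAW on I0.r3 (WB@5)) EX@6 MEM@7 WB@8
I2 sub r5 <- r3,r5: IF@3 ID@6 stall=0 (-) EX@7 MEM@8 WB@9
I3 mul r4 <- r5,r1: IF@6 ID@7 stall=2 (RAW on I2.r5 (WB@9)) EX@10 MEM@11 WB@12
I4 sub r5 <- r2,r3: IF@7 ID@10 stall=0 (-) EX@11 MEM@12 WB@13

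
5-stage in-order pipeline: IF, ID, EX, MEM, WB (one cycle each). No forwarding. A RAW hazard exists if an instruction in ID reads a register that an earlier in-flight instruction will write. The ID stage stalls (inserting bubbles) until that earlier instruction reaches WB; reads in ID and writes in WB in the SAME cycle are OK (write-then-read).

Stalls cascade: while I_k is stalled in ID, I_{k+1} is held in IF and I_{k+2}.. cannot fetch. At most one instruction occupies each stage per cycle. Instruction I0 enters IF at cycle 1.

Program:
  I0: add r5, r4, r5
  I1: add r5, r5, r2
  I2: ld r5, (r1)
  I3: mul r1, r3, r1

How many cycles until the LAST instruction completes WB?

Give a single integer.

Answer: 10

Derivation:
I0 add r5 <- r4,r5: IF@1 ID@2 stall=0 (-) EX@3 MEM@4 WB@5
I1 add r5 <- r5,r2: IF@2 ID@3 stall=2 (RAW on I0.r5 (WB@5)) EX@6 MEM@7 WB@8
I2 ld r5 <- r1: IF@3 ID@6 stall=0 (-) EX@7 MEM@8 WB@9
I3 mul r1 <- r3,r1: IF@6 ID@7 stall=0 (-) EX@8 MEM@9 WB@10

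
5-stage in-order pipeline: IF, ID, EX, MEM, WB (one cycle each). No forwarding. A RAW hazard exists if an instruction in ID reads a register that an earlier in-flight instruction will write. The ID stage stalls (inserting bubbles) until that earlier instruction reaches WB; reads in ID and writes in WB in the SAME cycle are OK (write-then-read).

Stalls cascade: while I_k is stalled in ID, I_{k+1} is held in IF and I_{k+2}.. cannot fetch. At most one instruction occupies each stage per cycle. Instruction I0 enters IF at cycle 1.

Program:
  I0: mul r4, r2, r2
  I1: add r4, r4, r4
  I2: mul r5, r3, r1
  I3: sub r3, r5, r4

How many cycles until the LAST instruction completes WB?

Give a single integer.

Answer: 12

Derivation:
I0 mul r4 <- r2,r2: IF@1 ID@2 stall=0 (-) EX@3 MEM@4 WB@5
I1 add r4 <- r4,r4: IF@2 ID@3 stall=2 (RAW on I0.r4 (WB@5)) EX@6 MEM@7 WB@8
I2 mul r5 <- r3,r1: IF@3 ID@6 stall=0 (-) EX@7 MEM@8 WB@9
I3 sub r3 <- r5,r4: IF@6 ID@7 stall=2 (RAW on I2.r5 (WB@9)) EX@10 MEM@11 WB@12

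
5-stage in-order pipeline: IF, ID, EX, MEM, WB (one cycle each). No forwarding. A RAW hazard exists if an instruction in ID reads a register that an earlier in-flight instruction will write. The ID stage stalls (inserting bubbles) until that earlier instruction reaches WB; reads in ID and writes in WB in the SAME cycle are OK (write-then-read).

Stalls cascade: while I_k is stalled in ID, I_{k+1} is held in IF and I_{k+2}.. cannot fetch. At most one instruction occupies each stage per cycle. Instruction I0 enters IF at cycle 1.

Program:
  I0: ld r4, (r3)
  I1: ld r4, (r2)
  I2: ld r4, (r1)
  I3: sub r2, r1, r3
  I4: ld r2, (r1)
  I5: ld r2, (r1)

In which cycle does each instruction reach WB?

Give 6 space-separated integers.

Answer: 5 6 7 8 9 10

Derivation:
I0 ld r4 <- r3: IF@1 ID@2 stall=0 (-) EX@3 MEM@4 WB@5
I1 ld r4 <- r2: IF@2 ID@3 stall=0 (-) EX@4 MEM@5 WB@6
I2 ld r4 <- r1: IF@3 ID@4 stall=0 (-) EX@5 MEM@6 WB@7
I3 sub r2 <- r1,r3: IF@4 ID@5 stall=0 (-) EX@6 MEM@7 WB@8
I4 ld r2 <- r1: IF@5 ID@6 stall=0 (-) EX@7 MEM@8 WB@9
I5 ld r2 <- r1: IF@6 ID@7 stall=0 (-) EX@8 MEM@9 WB@10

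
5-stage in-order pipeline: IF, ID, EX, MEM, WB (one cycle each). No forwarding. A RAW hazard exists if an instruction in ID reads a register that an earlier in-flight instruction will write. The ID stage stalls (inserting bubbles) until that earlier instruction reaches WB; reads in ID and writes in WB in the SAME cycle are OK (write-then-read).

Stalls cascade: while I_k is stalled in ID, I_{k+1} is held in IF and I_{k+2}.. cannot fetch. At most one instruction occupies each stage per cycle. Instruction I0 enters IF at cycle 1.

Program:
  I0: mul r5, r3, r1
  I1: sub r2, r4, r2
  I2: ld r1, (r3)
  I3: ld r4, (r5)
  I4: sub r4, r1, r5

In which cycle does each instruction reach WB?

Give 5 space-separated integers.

Answer: 5 6 7 8 10

Derivation:
I0 mul r5 <- r3,r1: IF@1 ID@2 stall=0 (-) EX@3 MEM@4 WB@5
I1 sub r2 <- r4,r2: IF@2 ID@3 stall=0 (-) EX@4 MEM@5 WB@6
I2 ld r1 <- r3: IF@3 ID@4 stall=0 (-) EX@5 MEM@6 WB@7
I3 ld r4 <- r5: IF@4 ID@5 stall=0 (-) EX@6 MEM@7 WB@8
I4 sub r4 <- r1,r5: IF@5 ID@6 stall=1 (RAW on I2.r1 (WB@7)) EX@8 MEM@9 WB@10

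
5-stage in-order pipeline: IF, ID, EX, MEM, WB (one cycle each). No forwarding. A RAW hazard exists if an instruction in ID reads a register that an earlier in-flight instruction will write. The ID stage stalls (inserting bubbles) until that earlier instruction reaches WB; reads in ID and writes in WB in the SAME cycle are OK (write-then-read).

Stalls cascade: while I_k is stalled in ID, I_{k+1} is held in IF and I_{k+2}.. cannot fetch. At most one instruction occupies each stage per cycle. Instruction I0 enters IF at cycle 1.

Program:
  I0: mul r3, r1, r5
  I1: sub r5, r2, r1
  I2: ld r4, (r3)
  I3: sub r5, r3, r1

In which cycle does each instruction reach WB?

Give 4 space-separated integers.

Answer: 5 6 8 9

Derivation:
I0 mul r3 <- r1,r5: IF@1 ID@2 stall=0 (-) EX@3 MEM@4 WB@5
I1 sub r5 <- r2,r1: IF@2 ID@3 stall=0 (-) EX@4 MEM@5 WB@6
I2 ld r4 <- r3: IF@3 ID@4 stall=1 (RAW on I0.r3 (WB@5)) EX@6 MEM@7 WB@8
I3 sub r5 <- r3,r1: IF@4 ID@6 stall=0 (-) EX@7 MEM@8 WB@9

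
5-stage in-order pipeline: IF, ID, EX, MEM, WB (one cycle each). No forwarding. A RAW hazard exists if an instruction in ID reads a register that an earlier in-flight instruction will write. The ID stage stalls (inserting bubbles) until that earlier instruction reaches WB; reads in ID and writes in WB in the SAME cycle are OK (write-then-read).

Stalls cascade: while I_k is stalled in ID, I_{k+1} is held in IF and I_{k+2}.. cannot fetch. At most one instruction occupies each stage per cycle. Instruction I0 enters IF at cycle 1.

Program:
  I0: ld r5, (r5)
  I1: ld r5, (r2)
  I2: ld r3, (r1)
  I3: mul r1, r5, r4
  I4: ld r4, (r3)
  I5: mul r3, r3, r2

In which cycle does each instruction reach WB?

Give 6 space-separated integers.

I0 ld r5 <- r5: IF@1 ID@2 stall=0 (-) EX@3 MEM@4 WB@5
I1 ld r5 <- r2: IF@2 ID@3 stall=0 (-) EX@4 MEM@5 WB@6
I2 ld r3 <- r1: IF@3 ID@4 stall=0 (-) EX@5 MEM@6 WB@7
I3 mul r1 <- r5,r4: IF@4 ID@5 stall=1 (RAW on I1.r5 (WB@6)) EX@7 MEM@8 WB@9
I4 ld r4 <- r3: IF@5 ID@7 stall=0 (-) EX@8 MEM@9 WB@10
I5 mul r3 <- r3,r2: IF@7 ID@8 stall=0 (-) EX@9 MEM@10 WB@11

Answer: 5 6 7 9 10 11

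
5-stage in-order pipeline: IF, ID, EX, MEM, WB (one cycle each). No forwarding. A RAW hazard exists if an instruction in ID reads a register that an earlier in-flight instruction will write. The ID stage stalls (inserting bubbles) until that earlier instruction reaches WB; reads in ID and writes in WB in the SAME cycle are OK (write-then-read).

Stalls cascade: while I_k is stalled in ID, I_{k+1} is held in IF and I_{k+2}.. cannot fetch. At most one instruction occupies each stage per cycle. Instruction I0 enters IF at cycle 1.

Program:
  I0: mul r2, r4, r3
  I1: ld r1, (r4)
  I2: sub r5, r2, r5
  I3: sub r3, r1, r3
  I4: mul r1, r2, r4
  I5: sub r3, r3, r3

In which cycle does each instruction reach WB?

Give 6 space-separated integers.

I0 mul r2 <- r4,r3: IF@1 ID@2 stall=0 (-) EX@3 MEM@4 WB@5
I1 ld r1 <- r4: IF@2 ID@3 stall=0 (-) EX@4 MEM@5 WB@6
I2 sub r5 <- r2,r5: IF@3 ID@4 stall=1 (RAW on I0.r2 (WB@5)) EX@6 MEM@7 WB@8
I3 sub r3 <- r1,r3: IF@4 ID@6 stall=0 (-) EX@7 MEM@8 WB@9
I4 mul r1 <- r2,r4: IF@6 ID@7 stall=0 (-) EX@8 MEM@9 WB@10
I5 sub r3 <- r3,r3: IF@7 ID@8 stall=1 (RAW on I3.r3 (WB@9)) EX@10 MEM@11 WB@12

Answer: 5 6 8 9 10 12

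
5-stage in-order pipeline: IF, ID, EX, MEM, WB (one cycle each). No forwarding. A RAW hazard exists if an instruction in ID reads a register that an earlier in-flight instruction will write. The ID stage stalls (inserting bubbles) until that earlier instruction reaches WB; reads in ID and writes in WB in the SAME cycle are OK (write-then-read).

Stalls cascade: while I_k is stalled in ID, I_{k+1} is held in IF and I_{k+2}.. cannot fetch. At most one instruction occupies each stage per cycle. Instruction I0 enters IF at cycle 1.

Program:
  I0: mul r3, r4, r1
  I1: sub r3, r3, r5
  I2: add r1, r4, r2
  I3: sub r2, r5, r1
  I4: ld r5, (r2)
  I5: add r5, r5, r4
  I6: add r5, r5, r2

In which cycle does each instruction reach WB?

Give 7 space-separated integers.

Answer: 5 8 9 12 15 18 21

Derivation:
I0 mul r3 <- r4,r1: IF@1 ID@2 stall=0 (-) EX@3 MEM@4 WB@5
I1 sub r3 <- r3,r5: IF@2 ID@3 stall=2 (RAW on I0.r3 (WB@5)) EX@6 MEM@7 WB@8
I2 add r1 <- r4,r2: IF@3 ID@6 stall=0 (-) EX@7 MEM@8 WB@9
I3 sub r2 <- r5,r1: IF@6 ID@7 stall=2 (RAW on I2.r1 (WB@9)) EX@10 MEM@11 WB@12
I4 ld r5 <- r2: IF@7 ID@10 stall=2 (RAW on I3.r2 (WB@12)) EX@13 MEM@14 WB@15
I5 add r5 <- r5,r4: IF@10 ID@13 stall=2 (RAW on I4.r5 (WB@15)) EX@16 MEM@17 WB@18
I6 add r5 <- r5,r2: IF@13 ID@16 stall=2 (RAW on I5.r5 (WB@18)) EX@19 MEM@20 WB@21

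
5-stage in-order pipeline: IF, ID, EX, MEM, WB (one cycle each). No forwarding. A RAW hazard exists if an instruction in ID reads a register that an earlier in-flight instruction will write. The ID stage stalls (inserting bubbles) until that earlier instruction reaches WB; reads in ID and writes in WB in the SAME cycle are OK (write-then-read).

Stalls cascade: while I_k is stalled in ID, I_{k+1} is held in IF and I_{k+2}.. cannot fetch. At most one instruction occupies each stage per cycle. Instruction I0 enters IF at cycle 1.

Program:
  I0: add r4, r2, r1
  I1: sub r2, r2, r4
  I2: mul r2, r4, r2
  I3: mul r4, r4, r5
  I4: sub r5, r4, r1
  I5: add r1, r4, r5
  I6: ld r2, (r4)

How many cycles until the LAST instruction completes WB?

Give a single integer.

Answer: 19

Derivation:
I0 add r4 <- r2,r1: IF@1 ID@2 stall=0 (-) EX@3 MEM@4 WB@5
I1 sub r2 <- r2,r4: IF@2 ID@3 stall=2 (RAW on I0.r4 (WB@5)) EX@6 MEM@7 WB@8
I2 mul r2 <- r4,r2: IF@3 ID@6 stall=2 (RAW on I1.r2 (WB@8)) EX@9 MEM@10 WB@11
I3 mul r4 <- r4,r5: IF@6 ID@9 stall=0 (-) EX@10 MEM@11 WB@12
I4 sub r5 <- r4,r1: IF@9 ID@10 stall=2 (RAW on I3.r4 (WB@12)) EX@13 MEM@14 WB@15
I5 add r1 <- r4,r5: IF@10 ID@13 stall=2 (RAW on I4.r5 (WB@15)) EX@16 MEM@17 WB@18
I6 ld r2 <- r4: IF@13 ID@16 stall=0 (-) EX@17 MEM@18 WB@19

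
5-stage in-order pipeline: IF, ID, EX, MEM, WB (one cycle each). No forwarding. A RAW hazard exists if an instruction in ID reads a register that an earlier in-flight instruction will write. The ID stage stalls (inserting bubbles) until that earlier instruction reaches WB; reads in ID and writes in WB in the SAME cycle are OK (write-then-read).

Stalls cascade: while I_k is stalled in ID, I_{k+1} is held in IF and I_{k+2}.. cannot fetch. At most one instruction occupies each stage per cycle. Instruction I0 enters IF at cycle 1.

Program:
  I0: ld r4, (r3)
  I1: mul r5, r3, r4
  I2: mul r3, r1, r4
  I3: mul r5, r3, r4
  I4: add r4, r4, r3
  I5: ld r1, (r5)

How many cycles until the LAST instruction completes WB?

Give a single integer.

Answer: 15

Derivation:
I0 ld r4 <- r3: IF@1 ID@2 stall=0 (-) EX@3 MEM@4 WB@5
I1 mul r5 <- r3,r4: IF@2 ID@3 stall=2 (RAW on I0.r4 (WB@5)) EX@6 MEM@7 WB@8
I2 mul r3 <- r1,r4: IF@3 ID@6 stall=0 (-) EX@7 MEM@8 WB@9
I3 mul r5 <- r3,r4: IF@6 ID@7 stall=2 (RAW on I2.r3 (WB@9)) EX@10 MEM@11 WB@12
I4 add r4 <- r4,r3: IF@7 ID@10 stall=0 (-) EX@11 MEM@12 WB@13
I5 ld r1 <- r5: IF@10 ID@11 stall=1 (RAW on I3.r5 (WB@12)) EX@13 MEM@14 WB@15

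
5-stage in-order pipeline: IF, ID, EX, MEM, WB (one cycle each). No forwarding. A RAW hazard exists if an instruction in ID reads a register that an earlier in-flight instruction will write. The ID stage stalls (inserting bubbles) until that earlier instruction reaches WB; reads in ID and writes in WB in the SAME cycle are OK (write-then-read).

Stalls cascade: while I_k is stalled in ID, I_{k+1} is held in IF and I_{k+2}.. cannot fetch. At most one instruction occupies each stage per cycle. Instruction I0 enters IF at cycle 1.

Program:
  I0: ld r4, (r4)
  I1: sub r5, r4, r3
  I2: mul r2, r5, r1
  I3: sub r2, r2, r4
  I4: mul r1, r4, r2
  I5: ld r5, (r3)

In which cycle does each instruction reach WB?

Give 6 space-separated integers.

Answer: 5 8 11 14 17 18

Derivation:
I0 ld r4 <- r4: IF@1 ID@2 stall=0 (-) EX@3 MEM@4 WB@5
I1 sub r5 <- r4,r3: IF@2 ID@3 stall=2 (RAW on I0.r4 (WB@5)) EX@6 MEM@7 WB@8
I2 mul r2 <- r5,r1: IF@3 ID@6 stall=2 (RAW on I1.r5 (WB@8)) EX@9 MEM@10 WB@11
I3 sub r2 <- r2,r4: IF@6 ID@9 stall=2 (RAW on I2.r2 (WB@11)) EX@12 MEM@13 WB@14
I4 mul r1 <- r4,r2: IF@9 ID@12 stall=2 (RAW on I3.r2 (WB@14)) EX@15 MEM@16 WB@17
I5 ld r5 <- r3: IF@12 ID@15 stall=0 (-) EX@16 MEM@17 WB@18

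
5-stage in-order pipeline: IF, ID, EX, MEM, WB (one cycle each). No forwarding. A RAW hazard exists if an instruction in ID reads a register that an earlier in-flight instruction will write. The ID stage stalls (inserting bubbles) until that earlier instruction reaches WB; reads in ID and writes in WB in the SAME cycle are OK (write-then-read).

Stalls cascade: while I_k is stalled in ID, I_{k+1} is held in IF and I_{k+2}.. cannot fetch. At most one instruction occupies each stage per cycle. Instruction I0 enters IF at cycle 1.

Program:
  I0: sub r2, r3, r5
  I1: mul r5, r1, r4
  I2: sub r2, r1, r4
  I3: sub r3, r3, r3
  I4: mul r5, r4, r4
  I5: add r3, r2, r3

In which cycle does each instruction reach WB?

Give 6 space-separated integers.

Answer: 5 6 7 8 9 11

Derivation:
I0 sub r2 <- r3,r5: IF@1 ID@2 stall=0 (-) EX@3 MEM@4 WB@5
I1 mul r5 <- r1,r4: IF@2 ID@3 stall=0 (-) EX@4 MEM@5 WB@6
I2 sub r2 <- r1,r4: IF@3 ID@4 stall=0 (-) EX@5 MEM@6 WB@7
I3 sub r3 <- r3,r3: IF@4 ID@5 stall=0 (-) EX@6 MEM@7 WB@8
I4 mul r5 <- r4,r4: IF@5 ID@6 stall=0 (-) EX@7 MEM@8 WB@9
I5 add r3 <- r2,r3: IF@6 ID@7 stall=1 (RAW on I3.r3 (WB@8)) EX@9 MEM@10 WB@11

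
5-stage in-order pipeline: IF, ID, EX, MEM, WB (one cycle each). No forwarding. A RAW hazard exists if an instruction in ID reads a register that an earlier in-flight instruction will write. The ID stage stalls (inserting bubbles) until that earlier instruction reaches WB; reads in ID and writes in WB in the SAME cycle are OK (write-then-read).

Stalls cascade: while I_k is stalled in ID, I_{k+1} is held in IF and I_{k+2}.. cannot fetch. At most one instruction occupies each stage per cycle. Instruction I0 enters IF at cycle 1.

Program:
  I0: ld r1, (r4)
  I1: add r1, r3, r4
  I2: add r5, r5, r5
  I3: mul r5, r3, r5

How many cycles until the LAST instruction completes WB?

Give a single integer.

I0 ld r1 <- r4: IF@1 ID@2 stall=0 (-) EX@3 MEM@4 WB@5
I1 add r1 <- r3,r4: IF@2 ID@3 stall=0 (-) EX@4 MEM@5 WB@6
I2 add r5 <- r5,r5: IF@3 ID@4 stall=0 (-) EX@5 MEM@6 WB@7
I3 mul r5 <- r3,r5: IF@4 ID@5 stall=2 (RAW on I2.r5 (WB@7)) EX@8 MEM@9 WB@10

Answer: 10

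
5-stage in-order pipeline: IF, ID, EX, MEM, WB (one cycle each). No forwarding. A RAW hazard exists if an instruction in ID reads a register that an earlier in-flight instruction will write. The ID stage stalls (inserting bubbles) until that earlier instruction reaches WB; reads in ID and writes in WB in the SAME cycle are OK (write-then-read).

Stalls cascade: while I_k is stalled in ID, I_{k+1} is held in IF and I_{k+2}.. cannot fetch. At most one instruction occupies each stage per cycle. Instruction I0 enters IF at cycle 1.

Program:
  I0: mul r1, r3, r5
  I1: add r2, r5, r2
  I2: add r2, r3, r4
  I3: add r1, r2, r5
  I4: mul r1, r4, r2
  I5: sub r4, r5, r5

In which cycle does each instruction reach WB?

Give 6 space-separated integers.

Answer: 5 6 7 10 11 12

Derivation:
I0 mul r1 <- r3,r5: IF@1 ID@2 stall=0 (-) EX@3 MEM@4 WB@5
I1 add r2 <- r5,r2: IF@2 ID@3 stall=0 (-) EX@4 MEM@5 WB@6
I2 add r2 <- r3,r4: IF@3 ID@4 stall=0 (-) EX@5 MEM@6 WB@7
I3 add r1 <- r2,r5: IF@4 ID@5 stall=2 (RAW on I2.r2 (WB@7)) EX@8 MEM@9 WB@10
I4 mul r1 <- r4,r2: IF@5 ID@8 stall=0 (-) EX@9 MEM@10 WB@11
I5 sub r4 <- r5,r5: IF@8 ID@9 stall=0 (-) EX@10 MEM@11 WB@12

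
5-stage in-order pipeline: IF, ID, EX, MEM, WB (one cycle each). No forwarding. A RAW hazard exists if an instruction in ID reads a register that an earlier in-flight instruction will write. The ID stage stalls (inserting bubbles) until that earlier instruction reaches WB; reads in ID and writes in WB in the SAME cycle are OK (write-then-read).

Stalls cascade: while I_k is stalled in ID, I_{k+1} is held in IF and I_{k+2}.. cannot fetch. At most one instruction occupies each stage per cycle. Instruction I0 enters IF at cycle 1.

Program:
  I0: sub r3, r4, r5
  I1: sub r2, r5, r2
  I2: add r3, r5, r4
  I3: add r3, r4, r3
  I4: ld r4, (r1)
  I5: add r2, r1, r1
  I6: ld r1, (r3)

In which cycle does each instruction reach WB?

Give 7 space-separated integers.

Answer: 5 6 7 10 11 12 13

Derivation:
I0 sub r3 <- r4,r5: IF@1 ID@2 stall=0 (-) EX@3 MEM@4 WB@5
I1 sub r2 <- r5,r2: IF@2 ID@3 stall=0 (-) EX@4 MEM@5 WB@6
I2 add r3 <- r5,r4: IF@3 ID@4 stall=0 (-) EX@5 MEM@6 WB@7
I3 add r3 <- r4,r3: IF@4 ID@5 stall=2 (RAW on I2.r3 (WB@7)) EX@8 MEM@9 WB@10
I4 ld r4 <- r1: IF@5 ID@8 stall=0 (-) EX@9 MEM@10 WB@11
I5 add r2 <- r1,r1: IF@8 ID@9 stall=0 (-) EX@10 MEM@11 WB@12
I6 ld r1 <- r3: IF@9 ID@10 stall=0 (-) EX@11 MEM@12 WB@13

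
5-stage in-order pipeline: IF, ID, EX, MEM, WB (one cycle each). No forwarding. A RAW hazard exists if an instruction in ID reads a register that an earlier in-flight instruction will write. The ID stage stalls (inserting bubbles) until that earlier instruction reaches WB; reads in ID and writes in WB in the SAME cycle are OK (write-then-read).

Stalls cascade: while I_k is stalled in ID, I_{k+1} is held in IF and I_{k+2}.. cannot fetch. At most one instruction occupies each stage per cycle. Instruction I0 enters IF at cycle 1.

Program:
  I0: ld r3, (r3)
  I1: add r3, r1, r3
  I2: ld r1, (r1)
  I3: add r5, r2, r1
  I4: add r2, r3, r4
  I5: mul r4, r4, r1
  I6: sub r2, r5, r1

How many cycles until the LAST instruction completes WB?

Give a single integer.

Answer: 15

Derivation:
I0 ld r3 <- r3: IF@1 ID@2 stall=0 (-) EX@3 MEM@4 WB@5
I1 add r3 <- r1,r3: IF@2 ID@3 stall=2 (RAW on I0.r3 (WB@5)) EX@6 MEM@7 WB@8
I2 ld r1 <- r1: IF@3 ID@6 stall=0 (-) EX@7 MEM@8 WB@9
I3 add r5 <- r2,r1: IF@6 ID@7 stall=2 (RAW on I2.r1 (WB@9)) EX@10 MEM@11 WB@12
I4 add r2 <- r3,r4: IF@7 ID@10 stall=0 (-) EX@11 MEM@12 WB@13
I5 mul r4 <- r4,r1: IF@10 ID@11 stall=0 (-) EX@12 MEM@13 WB@14
I6 sub r2 <- r5,r1: IF@11 ID@12 stall=0 (-) EX@13 MEM@14 WB@15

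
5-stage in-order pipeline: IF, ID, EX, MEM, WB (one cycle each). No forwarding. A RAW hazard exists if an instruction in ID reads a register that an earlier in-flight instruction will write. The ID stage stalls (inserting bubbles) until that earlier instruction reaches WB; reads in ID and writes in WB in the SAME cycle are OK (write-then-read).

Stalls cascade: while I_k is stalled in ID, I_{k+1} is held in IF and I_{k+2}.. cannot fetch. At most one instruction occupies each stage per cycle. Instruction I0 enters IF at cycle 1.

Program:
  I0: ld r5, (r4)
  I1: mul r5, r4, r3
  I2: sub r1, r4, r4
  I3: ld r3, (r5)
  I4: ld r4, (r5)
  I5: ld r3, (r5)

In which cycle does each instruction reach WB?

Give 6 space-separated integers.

Answer: 5 6 7 9 10 11

Derivation:
I0 ld r5 <- r4: IF@1 ID@2 stall=0 (-) EX@3 MEM@4 WB@5
I1 mul r5 <- r4,r3: IF@2 ID@3 stall=0 (-) EX@4 MEM@5 WB@6
I2 sub r1 <- r4,r4: IF@3 ID@4 stall=0 (-) EX@5 MEM@6 WB@7
I3 ld r3 <- r5: IF@4 ID@5 stall=1 (RAW on I1.r5 (WB@6)) EX@7 MEM@8 WB@9
I4 ld r4 <- r5: IF@5 ID@7 stall=0 (-) EX@8 MEM@9 WB@10
I5 ld r3 <- r5: IF@7 ID@8 stall=0 (-) EX@9 MEM@10 WB@11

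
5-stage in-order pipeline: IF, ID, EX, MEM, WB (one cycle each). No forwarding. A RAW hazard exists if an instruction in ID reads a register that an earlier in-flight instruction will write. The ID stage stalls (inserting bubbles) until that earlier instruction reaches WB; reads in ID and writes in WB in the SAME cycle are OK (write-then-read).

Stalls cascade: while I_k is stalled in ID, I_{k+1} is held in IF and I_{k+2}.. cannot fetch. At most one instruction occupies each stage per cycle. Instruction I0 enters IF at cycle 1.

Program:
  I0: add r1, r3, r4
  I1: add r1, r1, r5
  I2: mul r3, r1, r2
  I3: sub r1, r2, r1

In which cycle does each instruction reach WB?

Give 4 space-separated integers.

I0 add r1 <- r3,r4: IF@1 ID@2 stall=0 (-) EX@3 MEM@4 WB@5
I1 add r1 <- r1,r5: IF@2 ID@3 stall=2 (RAW on I0.r1 (WB@5)) EX@6 MEM@7 WB@8
I2 mul r3 <- r1,r2: IF@3 ID@6 stall=2 (RAW on I1.r1 (WB@8)) EX@9 MEM@10 WB@11
I3 sub r1 <- r2,r1: IF@6 ID@9 stall=0 (-) EX@10 MEM@11 WB@12

Answer: 5 8 11 12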